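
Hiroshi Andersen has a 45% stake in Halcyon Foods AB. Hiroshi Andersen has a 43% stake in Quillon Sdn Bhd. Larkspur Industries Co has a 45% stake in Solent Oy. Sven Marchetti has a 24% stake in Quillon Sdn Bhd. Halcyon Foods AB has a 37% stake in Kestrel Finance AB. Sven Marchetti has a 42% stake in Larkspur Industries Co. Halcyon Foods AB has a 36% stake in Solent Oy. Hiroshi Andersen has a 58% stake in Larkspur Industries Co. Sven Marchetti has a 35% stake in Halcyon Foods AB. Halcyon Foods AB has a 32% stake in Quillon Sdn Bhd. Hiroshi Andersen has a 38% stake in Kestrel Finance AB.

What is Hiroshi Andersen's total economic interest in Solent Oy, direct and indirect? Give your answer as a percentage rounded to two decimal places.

42.30%

Hiroshi reaches Solent along 2 paths.
Via Halcyon: 45% × 36% = 16.2%.
Via Larkspur: 58% × 45% = 26.1%.
Total: 16.2% + 26.1% = 42.3%.
Rounded: 42.30%.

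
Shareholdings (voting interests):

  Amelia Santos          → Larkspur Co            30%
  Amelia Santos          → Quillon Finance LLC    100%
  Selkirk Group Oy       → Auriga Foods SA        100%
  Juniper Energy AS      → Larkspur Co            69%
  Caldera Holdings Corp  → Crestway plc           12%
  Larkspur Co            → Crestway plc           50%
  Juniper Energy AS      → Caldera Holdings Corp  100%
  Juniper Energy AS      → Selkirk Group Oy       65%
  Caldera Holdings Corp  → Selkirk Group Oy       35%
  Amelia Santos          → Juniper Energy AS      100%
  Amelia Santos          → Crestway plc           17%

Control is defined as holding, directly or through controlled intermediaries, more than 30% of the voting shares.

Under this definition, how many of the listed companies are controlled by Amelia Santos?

7

Amelia holds 100% of Quillon, so Amelia controls Quillon.
Amelia holds 100% of Juniper, so Amelia controls Juniper.
Amelia and Juniper together hold 30% + 69% = 99% of Larkspur, so Amelia controls Larkspur.
Juniper holds 100% of Caldera, so Amelia controls Caldera.
Juniper and Caldera together hold 65% + 35% = 100% of Selkirk, so Amelia controls Selkirk.
Caldera and Larkspur and Amelia together hold 12% + 50% + 17% = 79% of Crestway, so Amelia controls Crestway.
Selkirk holds 100% of Auriga, so Amelia controls Auriga.
Amelia controls 7 companies.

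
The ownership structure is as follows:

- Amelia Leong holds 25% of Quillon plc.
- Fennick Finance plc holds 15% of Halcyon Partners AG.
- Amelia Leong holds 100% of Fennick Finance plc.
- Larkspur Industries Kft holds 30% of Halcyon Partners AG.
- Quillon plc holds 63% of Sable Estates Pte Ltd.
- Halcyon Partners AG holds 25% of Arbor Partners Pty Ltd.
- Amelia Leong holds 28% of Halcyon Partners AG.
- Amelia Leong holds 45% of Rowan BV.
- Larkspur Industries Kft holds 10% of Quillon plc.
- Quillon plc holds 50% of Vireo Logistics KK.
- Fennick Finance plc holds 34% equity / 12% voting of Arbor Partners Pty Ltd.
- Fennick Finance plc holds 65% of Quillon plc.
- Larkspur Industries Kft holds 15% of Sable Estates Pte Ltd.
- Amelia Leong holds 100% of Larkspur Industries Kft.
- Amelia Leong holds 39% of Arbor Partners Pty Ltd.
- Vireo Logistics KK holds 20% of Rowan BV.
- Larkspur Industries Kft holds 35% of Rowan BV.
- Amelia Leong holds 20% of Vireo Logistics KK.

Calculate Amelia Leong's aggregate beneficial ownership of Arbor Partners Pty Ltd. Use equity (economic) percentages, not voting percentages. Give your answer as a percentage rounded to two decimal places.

91.25%

Amelia reaches Arbor along 5 paths.
Via Fennick: 100% × 34% = 34%.
Direct stake: 39% = 39%.
Via Halcyon: 28% × 25% = 7%.
Via Larkspur → Halcyon: 100% × 30% × 25% = 7.5%.
Via Fennick → Halcyon: 100% × 15% × 25% = 3.75%.
Total: 34% + 39% + 7% + 7.5% + 3.75% = 91.25%.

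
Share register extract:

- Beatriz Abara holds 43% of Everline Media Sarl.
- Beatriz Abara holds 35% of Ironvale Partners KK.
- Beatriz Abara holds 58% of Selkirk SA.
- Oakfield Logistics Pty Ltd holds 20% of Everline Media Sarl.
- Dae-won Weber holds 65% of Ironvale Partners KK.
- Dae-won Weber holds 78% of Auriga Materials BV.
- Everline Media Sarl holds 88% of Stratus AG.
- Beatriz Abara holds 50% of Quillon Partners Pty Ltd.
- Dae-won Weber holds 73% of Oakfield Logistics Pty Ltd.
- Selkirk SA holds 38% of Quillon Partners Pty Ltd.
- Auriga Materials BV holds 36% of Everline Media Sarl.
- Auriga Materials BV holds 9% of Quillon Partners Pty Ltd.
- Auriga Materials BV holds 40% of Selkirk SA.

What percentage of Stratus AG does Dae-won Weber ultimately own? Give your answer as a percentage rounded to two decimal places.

Dae-won reaches Stratus along 2 paths.
Via Oakfield → Everline: 73% × 20% × 88% = 12.848%.
Via Auriga → Everline: 78% × 36% × 88% = 24.7104%.
Total: 12.848% + 24.7104% = 37.5584%.
Rounded: 37.56%.

37.56%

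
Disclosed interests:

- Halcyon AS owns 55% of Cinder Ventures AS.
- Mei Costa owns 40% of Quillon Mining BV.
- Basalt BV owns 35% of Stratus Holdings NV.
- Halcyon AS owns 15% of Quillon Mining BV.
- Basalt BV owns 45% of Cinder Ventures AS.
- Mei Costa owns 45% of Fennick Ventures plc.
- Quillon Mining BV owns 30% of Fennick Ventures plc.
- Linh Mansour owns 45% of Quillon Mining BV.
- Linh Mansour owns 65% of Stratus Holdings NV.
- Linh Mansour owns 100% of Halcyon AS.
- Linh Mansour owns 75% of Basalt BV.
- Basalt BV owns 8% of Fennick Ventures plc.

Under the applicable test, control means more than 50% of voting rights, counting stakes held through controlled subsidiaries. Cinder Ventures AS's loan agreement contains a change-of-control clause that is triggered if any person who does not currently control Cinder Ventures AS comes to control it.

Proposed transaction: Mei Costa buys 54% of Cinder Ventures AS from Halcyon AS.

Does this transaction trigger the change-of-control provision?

The purchase adds only to Mei's holdings (Halcyon's stake shrinks), so Mei is the only person who could newly come to control Cinder.
Mei's largest direct stake is 45% in Fennick, which does not meet the threshold, so Mei controls no company.
Neither Mei nor any entity Mei controls holds any voting interest in Cinder.
So before the transaction, Mei does not control Cinder.
After the purchase, Mei holds 54% of Cinder directly, and Halcyon's stake falls to 1%.
Mei holds 54% of Cinder, so Mei controls Cinder.
Mei did not control Cinder before and does after, so the clause is triggered.

Yes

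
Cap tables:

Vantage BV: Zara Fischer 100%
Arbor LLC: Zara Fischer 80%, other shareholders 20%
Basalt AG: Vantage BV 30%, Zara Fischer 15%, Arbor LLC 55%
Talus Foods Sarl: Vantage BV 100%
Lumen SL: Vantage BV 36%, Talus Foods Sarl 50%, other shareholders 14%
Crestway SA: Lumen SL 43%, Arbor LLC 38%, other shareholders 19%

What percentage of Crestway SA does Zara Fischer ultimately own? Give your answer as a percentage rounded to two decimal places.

Zara reaches Crestway along 3 paths.
Via Vantage → Lumen: 100% × 36% × 43% = 15.48%.
Via Vantage → Talus → Lumen: 100% × 100% × 50% × 43% = 21.5%.
Via Arbor: 80% × 38% = 30.4%.
Total: 15.48% + 21.5% + 30.4% = 67.38%.

67.38%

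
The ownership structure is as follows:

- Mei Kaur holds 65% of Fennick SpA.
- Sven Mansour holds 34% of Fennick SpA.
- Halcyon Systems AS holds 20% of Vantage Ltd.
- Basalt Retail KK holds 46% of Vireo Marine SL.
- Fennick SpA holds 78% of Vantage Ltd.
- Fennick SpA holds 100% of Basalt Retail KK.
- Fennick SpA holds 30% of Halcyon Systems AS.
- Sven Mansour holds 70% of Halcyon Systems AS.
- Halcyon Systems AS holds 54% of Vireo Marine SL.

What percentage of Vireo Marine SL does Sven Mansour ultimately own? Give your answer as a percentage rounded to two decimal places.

58.95%

Sven reaches Vireo along 3 paths.
Via Halcyon: 70% × 54% = 37.8%.
Via Fennick → Halcyon: 34% × 30% × 54% = 5.508%.
Via Fennick → Basalt: 34% × 100% × 46% = 15.64%.
Total: 37.8% + 5.508% + 15.64% = 58.948%.
Rounded: 58.95%.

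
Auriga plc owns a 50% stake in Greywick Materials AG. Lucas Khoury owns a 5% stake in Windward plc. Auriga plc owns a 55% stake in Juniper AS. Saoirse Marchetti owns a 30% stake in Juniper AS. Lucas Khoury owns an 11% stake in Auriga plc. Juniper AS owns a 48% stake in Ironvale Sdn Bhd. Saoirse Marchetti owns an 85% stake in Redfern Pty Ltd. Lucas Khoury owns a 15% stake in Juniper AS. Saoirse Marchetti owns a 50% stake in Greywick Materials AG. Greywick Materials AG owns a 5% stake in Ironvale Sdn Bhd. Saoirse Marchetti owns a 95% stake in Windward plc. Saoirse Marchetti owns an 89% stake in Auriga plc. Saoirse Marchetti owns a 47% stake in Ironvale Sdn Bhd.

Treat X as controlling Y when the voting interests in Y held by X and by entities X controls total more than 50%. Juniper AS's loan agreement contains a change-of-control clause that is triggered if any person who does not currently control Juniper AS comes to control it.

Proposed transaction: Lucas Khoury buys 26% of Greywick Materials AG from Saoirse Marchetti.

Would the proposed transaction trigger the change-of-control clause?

No

The purchase adds only to Lucas's holdings (Saoirse's stake shrinks), so Lucas is the only person who could newly come to control Juniper.
Lucas's largest direct stake is 15% in Juniper, which does not meet the threshold, so Lucas controls no company.
In Juniper, Lucas's side holds only 15%, not > 50%.
So before the transaction, Lucas does not control Juniper.
After the purchase, Lucas holds 26% of Greywick directly, and Saoirse's stake falls to 24%.
Lucas's side now holds 26% of Greywick, not > 50%, so Lucas still does not control Greywick.
After the transaction, Lucas's side holds 15% of Juniper, not > 50%, so Lucas still does not control Juniper.
No new person acquires control, so the clause is not triggered.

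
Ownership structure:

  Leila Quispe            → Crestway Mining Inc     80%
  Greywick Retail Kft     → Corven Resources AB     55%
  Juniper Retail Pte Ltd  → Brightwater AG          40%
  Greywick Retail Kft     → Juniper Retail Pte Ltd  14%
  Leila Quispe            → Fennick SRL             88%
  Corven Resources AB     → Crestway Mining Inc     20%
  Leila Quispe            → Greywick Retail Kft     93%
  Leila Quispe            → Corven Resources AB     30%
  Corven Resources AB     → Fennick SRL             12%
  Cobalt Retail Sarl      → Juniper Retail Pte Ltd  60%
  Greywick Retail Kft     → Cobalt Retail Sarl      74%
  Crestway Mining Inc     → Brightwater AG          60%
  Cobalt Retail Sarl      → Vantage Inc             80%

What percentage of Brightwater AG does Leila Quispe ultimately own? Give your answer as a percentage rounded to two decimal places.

Leila reaches Brightwater along 5 paths.
Via Crestway: 80% × 60% = 48%.
Via Corven → Crestway: 30% × 20% × 60% = 3.6%.
Via Greywick → Corven → Crestway: 93% × 55% × 20% × 60% = 6.138%.
Via Greywick → Juniper: 93% × 14% × 40% = 5.208%.
Via Greywick → Cobalt → Juniper: 93% × 74% × 60% × 40% = 16.5168%.
Total: 48% + 3.6% + 6.138% + 5.208% + 16.5168% = 79.4628%.
Rounded: 79.46%.

79.46%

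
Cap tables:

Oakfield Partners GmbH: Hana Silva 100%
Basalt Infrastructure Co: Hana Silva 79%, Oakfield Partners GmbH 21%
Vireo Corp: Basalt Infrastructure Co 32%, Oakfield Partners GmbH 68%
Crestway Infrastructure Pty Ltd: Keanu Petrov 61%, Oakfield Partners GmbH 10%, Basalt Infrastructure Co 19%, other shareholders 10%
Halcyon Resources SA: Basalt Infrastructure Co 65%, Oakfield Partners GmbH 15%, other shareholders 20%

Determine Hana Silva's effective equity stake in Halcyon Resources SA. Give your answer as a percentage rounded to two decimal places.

Hana reaches Halcyon along 3 paths.
Via Basalt: 79% × 65% = 51.35%.
Via Oakfield → Basalt: 100% × 21% × 65% = 13.65%.
Via Oakfield: 100% × 15% = 15%.
Total: 51.35% + 13.65% + 15% = 80%.
Rounded: 80.00%.

80.00%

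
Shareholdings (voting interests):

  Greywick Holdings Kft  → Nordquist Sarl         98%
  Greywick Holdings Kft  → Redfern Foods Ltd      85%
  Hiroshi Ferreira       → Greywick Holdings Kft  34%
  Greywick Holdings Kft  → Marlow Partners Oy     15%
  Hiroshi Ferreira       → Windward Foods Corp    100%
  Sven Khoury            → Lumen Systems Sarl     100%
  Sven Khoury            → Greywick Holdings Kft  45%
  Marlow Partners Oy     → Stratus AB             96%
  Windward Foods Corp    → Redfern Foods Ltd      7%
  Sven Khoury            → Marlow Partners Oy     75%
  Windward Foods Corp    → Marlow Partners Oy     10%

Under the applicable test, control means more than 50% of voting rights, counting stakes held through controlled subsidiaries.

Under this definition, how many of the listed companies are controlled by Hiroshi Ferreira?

1

Hiroshi holds 100% of Windward, so Hiroshi controls Windward.
No other company's threshold is met.
Hiroshi controls 1 company.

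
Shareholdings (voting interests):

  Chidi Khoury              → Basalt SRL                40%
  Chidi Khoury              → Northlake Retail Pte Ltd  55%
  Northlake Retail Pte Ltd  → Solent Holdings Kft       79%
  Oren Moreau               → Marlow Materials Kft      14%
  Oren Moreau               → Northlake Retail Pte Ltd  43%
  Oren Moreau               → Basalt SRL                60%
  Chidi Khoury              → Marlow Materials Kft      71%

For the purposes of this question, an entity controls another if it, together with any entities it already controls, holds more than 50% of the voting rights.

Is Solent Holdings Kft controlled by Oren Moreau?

Oren holds 60% of Basalt, so Oren controls Basalt.
Neither Oren nor any entity Oren controls holds any voting interest in Solent.
So Oren does not control Solent.

No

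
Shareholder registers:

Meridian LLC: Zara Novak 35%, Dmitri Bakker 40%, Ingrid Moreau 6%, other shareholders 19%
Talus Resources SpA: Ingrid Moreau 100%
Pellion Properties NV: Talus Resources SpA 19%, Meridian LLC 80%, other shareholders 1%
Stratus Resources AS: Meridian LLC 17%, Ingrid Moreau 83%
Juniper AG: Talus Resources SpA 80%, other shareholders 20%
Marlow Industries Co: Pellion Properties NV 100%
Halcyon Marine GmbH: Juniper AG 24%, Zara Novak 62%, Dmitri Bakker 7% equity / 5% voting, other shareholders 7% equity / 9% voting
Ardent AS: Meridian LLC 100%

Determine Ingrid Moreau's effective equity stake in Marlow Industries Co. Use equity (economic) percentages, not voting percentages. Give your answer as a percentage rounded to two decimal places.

23.80%

Ingrid reaches Marlow along 2 paths.
Via Talus → Pellion: 100% × 19% × 100% = 19%.
Via Meridian → Pellion: 6% × 80% × 100% = 4.8%.
Total: 19% + 4.8% = 23.8%.
Rounded: 23.80%.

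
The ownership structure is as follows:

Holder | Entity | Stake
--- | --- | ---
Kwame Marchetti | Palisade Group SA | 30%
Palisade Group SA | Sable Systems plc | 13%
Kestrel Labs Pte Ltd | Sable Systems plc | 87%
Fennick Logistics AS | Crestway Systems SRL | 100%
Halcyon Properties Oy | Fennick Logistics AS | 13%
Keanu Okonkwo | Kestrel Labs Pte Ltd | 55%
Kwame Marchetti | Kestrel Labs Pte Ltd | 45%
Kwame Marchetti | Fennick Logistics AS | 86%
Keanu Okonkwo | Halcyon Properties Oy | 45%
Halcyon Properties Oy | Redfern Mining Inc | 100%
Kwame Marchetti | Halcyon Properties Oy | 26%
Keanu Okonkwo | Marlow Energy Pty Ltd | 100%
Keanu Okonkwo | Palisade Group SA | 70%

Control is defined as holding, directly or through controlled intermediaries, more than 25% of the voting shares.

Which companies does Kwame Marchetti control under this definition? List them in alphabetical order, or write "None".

Crestway Systems SRL, Fennick Logistics AS, Halcyon Properties Oy, Kestrel Labs Pte Ltd, Palisade Group SA, Redfern Mining Inc, Sable Systems plc

Kwame holds 26% of Halcyon, so Kwame controls Halcyon.
Kwame holds 30% of Palisade, so Kwame controls Palisade.
Kwame holds 45% of Kestrel, so Kwame controls Kestrel.
Halcyon holds 100% of Redfern, so Kwame controls Redfern.
Kwame and Halcyon together hold 86% + 13% = 99% of Fennick, so Kwame controls Fennick.
Kestrel and Palisade together hold 87% + 13% = 100% of Sable, so Kwame controls Sable.
Fennick holds 100% of Crestway, so Kwame controls Crestway.
No other company's threshold is met.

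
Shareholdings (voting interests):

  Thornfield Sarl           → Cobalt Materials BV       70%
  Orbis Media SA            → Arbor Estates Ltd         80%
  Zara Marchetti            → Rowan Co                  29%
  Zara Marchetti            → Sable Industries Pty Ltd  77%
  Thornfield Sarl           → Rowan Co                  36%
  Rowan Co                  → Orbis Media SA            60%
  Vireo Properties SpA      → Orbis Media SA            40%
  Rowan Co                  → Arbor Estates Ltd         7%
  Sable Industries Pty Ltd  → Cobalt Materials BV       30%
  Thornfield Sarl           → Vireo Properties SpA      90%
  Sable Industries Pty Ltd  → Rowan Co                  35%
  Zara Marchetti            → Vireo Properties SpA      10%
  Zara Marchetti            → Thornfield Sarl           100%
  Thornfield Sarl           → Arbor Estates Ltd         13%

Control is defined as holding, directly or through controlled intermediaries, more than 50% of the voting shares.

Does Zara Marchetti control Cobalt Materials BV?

Yes

Zara holds 77% of Sable, so Zara controls Sable.
Zara holds 100% of Thornfield, so Zara controls Thornfield.
Thornfield and Sable together hold 70% + 30% = 100% of Cobalt, so Zara controls Cobalt.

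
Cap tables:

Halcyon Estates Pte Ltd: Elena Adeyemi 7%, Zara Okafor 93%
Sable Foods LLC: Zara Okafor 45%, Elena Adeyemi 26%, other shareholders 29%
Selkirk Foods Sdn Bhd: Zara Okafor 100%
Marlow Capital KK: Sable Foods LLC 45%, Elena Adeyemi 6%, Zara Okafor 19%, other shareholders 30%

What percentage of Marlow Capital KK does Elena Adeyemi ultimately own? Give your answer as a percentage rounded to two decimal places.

17.70%

Elena reaches Marlow along 2 paths.
Via Sable: 26% × 45% = 11.7%.
Direct stake: 6% = 6%.
Total: 11.7% + 6% = 17.7%.
Rounded: 17.70%.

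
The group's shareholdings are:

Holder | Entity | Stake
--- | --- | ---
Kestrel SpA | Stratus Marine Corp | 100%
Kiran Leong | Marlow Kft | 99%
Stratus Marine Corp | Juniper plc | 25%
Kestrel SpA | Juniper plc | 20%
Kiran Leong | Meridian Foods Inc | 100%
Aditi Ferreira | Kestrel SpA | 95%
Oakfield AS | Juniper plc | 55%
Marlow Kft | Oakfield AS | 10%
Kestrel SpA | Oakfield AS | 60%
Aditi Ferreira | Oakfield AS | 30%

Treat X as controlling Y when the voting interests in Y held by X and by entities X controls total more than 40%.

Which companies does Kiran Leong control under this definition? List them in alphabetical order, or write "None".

Kiran holds 99% of Marlow, so Kiran controls Marlow.
Kiran holds 100% of Meridian, so Kiran controls Meridian.
No other company's threshold is met.

Marlow Kft, Meridian Foods Inc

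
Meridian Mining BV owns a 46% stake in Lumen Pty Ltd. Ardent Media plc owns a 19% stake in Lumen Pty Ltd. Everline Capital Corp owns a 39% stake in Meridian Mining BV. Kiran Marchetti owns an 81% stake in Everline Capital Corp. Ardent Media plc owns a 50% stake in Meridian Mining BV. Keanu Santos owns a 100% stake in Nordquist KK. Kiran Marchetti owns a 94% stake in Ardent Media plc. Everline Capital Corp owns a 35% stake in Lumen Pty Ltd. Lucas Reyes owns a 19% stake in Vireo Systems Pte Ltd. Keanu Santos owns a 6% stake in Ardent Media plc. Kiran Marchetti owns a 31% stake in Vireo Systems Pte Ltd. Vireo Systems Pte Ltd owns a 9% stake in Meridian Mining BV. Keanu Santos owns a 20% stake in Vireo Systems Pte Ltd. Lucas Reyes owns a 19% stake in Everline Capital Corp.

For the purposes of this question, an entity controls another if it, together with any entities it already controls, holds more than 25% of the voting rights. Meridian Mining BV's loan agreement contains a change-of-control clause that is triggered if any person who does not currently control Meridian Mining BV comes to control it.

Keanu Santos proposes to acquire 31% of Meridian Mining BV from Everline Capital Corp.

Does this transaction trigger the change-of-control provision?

Yes

The purchase adds only to Keanu's holdings (Everline's stake shrinks), so Keanu is the only person who could newly come to control Meridian.
Keanu holds 100% of Nordquist, so Keanu controls Nordquist.
Neither Keanu nor any entity Keanu controls holds any voting interest in Meridian.
So before the transaction, Keanu does not control Meridian.
After the purchase, Keanu holds 31% of Meridian directly, and Everline's stake falls to 8%.
Keanu holds 31% of Meridian, so Keanu controls Meridian.
Keanu did not control Meridian before and does after, so the clause is triggered.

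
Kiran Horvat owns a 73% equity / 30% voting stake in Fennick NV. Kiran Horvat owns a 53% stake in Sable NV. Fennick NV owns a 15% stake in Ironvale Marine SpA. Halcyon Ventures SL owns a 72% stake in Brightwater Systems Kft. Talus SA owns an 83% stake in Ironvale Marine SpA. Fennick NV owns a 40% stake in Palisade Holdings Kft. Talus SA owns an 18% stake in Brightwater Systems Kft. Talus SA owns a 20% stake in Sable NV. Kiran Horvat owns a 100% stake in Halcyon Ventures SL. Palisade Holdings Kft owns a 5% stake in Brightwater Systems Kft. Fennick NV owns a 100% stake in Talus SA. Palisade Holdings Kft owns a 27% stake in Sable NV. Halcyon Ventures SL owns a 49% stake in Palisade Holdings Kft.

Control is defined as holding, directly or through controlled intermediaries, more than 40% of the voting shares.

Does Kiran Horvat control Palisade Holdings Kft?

Yes

Kiran holds 100% of Halcyon, so Kiran controls Halcyon.
Halcyon holds 49% of Palisade, so Kiran controls Palisade.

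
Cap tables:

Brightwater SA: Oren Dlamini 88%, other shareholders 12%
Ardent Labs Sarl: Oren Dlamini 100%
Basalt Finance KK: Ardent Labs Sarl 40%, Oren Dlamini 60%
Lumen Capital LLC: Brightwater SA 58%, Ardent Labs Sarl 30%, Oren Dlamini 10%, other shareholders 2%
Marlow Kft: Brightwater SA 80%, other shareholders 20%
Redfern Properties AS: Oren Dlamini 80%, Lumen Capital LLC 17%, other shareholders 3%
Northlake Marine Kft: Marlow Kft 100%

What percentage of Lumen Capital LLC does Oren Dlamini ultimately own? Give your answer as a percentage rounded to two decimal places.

Oren reaches Lumen along 3 paths.
Via Brightwater: 88% × 58% = 51.04%.
Via Ardent: 100% × 30% = 30%.
Direct stake: 10% = 10%.
Total: 51.04% + 30% + 10% = 91.04%.

91.04%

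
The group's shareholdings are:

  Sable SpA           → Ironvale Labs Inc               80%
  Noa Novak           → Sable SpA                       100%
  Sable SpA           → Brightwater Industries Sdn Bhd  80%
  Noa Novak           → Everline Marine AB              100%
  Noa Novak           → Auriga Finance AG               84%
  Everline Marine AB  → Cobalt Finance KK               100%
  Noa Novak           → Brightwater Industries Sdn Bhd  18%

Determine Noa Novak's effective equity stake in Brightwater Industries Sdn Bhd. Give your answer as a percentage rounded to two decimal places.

Noa reaches Brightwater along 2 paths.
Direct stake: 18% = 18%.
Via Sable: 100% × 80% = 80%.
Total: 18% + 80% = 98%.
Rounded: 98.00%.

98.00%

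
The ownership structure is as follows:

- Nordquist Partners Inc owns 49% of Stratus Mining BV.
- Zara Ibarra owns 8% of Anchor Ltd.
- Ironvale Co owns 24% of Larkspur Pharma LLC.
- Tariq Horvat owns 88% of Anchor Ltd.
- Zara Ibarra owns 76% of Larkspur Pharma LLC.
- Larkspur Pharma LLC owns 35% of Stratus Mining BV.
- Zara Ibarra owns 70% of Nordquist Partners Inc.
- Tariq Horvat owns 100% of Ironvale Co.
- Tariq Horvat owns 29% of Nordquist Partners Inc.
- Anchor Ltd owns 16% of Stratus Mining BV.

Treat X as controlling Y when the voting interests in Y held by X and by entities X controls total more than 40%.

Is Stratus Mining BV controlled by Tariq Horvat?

No

Tariq holds 88% of Anchor, so Tariq controls Anchor.
Tariq holds 100% of Ironvale, so Tariq controls Ironvale.
In Stratus, Tariq's side holds only 16%, not > 40%.
So Tariq does not control Stratus.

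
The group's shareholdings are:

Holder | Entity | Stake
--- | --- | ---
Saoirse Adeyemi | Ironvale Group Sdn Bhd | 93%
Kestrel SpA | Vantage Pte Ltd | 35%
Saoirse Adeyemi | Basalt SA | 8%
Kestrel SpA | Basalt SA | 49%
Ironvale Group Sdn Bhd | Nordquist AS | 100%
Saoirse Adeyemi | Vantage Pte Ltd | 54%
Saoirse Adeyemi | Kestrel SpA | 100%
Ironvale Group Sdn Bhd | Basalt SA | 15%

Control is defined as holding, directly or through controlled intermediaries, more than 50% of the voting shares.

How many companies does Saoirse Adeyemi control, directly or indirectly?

5

Saoirse holds 100% of Kestrel, so Saoirse controls Kestrel.
Saoirse holds 93% of Ironvale, so Saoirse controls Ironvale.
Saoirse and Kestrel together hold 54% + 35% = 89% of Vantage, so Saoirse controls Vantage.
Kestrel and Ironvale and Saoirse together hold 49% + 15% + 8% = 72% of Basalt, so Saoirse controls Basalt.
Ironvale holds 100% of Nordquist, so Saoirse controls Nordquist.
Saoirse controls 5 companies.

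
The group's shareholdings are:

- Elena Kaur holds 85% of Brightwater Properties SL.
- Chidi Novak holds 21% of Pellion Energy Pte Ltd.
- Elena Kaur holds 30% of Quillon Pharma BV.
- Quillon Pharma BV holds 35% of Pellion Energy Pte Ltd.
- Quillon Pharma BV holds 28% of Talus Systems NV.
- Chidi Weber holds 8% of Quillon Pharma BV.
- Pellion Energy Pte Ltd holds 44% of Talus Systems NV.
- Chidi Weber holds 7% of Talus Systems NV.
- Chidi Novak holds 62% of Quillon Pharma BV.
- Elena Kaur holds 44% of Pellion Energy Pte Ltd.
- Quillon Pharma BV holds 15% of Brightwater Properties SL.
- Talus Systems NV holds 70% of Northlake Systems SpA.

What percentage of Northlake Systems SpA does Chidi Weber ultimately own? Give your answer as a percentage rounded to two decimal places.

Chidi Weber reaches Northlake along 3 paths.
Via Quillon → Talus: 8% × 28% × 70% = 1.568%.
Via Talus: 7% × 70% = 4.9%.
Via Quillon → Pellion → Talus: 8% × 35% × 44% × 70% = 0.8624%.
Total: 1.568% + 4.9% + 0.8624% = 7.3304%.
Rounded: 7.33%.

7.33%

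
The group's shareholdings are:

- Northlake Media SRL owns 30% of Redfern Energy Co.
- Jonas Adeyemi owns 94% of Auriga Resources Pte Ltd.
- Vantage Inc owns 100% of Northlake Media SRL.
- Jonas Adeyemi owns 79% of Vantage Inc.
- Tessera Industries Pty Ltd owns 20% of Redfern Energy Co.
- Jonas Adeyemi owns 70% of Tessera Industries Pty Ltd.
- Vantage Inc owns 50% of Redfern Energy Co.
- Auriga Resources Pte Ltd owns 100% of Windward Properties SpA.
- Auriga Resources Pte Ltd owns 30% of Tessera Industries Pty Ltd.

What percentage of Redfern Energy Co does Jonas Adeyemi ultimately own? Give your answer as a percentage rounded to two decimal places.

82.84%

Jonas reaches Redfern along 4 paths.
Via Vantage → Northlake: 79% × 100% × 30% = 23.7%.
Via Tessera: 70% × 20% = 14%.
Via Auriga → Tessera: 94% × 30% × 20% = 5.64%.
Via Vantage: 79% × 50% = 39.5%.
Total: 23.7% + 14% + 5.64% + 39.5% = 82.84%.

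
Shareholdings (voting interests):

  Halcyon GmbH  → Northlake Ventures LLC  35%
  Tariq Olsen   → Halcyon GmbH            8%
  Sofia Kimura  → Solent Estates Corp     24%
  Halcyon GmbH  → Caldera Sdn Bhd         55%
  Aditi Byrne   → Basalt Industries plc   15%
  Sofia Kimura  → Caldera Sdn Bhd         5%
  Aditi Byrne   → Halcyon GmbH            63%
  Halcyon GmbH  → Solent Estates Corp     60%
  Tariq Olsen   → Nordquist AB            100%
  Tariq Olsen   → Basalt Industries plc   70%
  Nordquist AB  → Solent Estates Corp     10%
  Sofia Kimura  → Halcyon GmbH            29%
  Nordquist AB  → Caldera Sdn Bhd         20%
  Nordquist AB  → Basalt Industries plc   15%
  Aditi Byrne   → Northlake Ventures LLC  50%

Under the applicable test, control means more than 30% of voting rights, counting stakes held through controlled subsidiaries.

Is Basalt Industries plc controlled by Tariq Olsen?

Yes

Tariq holds 100% of Nordquist, so Tariq controls Nordquist.
Tariq and Nordquist together hold 70% + 15% = 85% of Basalt, so Tariq controls Basalt.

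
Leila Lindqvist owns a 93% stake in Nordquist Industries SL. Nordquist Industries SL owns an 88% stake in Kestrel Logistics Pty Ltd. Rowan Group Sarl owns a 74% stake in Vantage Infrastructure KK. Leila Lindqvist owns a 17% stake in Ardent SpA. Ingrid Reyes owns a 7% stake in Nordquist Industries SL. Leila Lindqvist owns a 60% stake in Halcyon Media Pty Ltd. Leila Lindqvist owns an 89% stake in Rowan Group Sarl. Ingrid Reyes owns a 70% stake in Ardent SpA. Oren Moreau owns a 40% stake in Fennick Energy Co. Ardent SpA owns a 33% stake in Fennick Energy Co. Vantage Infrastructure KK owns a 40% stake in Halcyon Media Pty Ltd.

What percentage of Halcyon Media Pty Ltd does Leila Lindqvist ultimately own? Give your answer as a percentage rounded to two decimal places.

86.34%

Leila reaches Halcyon along 2 paths.
Direct stake: 60% = 60%.
Via Rowan → Vantage: 89% × 74% × 40% = 26.344%.
Total: 60% + 26.344% = 86.344%.
Rounded: 86.34%.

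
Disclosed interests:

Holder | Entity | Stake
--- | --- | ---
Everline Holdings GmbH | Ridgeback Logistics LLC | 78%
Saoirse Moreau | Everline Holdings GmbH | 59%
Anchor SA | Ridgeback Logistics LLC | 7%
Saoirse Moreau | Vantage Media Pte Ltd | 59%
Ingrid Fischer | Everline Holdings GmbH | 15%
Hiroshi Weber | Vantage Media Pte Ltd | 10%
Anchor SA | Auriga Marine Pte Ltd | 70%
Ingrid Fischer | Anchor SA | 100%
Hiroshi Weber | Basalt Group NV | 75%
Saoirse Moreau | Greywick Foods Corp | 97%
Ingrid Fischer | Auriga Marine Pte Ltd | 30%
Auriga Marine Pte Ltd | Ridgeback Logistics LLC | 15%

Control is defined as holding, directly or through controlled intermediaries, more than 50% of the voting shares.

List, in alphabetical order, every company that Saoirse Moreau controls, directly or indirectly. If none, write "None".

Everline Holdings GmbH, Greywick Foods Corp, Ridgeback Logistics LLC, Vantage Media Pte Ltd

Saoirse holds 59% of Everline, so Saoirse controls Everline.
Saoirse holds 59% of Vantage, so Saoirse controls Vantage.
Saoirse holds 97% of Greywick, so Saoirse controls Greywick.
Everline holds 78% of Ridgeback, so Saoirse controls Ridgeback.
No other company's threshold is met.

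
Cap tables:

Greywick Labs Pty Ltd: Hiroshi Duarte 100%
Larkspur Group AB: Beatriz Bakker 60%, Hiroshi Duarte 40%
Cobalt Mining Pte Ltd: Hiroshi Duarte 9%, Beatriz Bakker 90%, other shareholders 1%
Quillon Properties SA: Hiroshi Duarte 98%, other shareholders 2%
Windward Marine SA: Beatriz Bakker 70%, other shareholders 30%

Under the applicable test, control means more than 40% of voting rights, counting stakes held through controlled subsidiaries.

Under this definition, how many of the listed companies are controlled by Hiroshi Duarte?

Hiroshi holds 100% of Greywick, so Hiroshi controls Greywick.
Hiroshi holds 98% of Quillon, so Hiroshi controls Quillon.
No other company's threshold is met.
Hiroshi controls 2 companies.

2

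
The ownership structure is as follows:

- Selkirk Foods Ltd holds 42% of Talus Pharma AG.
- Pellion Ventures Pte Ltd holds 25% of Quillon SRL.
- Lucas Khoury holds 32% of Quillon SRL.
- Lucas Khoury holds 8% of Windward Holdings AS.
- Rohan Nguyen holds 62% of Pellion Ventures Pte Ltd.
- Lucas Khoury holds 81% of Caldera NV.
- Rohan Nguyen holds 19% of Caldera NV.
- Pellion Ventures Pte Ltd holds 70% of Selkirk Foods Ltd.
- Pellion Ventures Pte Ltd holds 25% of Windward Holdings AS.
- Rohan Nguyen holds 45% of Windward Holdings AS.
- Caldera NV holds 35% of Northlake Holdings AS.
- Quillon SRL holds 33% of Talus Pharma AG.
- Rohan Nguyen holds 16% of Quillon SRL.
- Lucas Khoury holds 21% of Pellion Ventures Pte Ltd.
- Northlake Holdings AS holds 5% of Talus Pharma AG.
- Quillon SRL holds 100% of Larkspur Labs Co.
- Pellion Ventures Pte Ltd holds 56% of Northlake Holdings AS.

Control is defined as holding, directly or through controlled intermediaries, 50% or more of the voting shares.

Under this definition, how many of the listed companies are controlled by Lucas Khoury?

1

Lucas holds 81% of Caldera, so Lucas controls Caldera.
No other company's threshold is met.
Lucas controls 1 company.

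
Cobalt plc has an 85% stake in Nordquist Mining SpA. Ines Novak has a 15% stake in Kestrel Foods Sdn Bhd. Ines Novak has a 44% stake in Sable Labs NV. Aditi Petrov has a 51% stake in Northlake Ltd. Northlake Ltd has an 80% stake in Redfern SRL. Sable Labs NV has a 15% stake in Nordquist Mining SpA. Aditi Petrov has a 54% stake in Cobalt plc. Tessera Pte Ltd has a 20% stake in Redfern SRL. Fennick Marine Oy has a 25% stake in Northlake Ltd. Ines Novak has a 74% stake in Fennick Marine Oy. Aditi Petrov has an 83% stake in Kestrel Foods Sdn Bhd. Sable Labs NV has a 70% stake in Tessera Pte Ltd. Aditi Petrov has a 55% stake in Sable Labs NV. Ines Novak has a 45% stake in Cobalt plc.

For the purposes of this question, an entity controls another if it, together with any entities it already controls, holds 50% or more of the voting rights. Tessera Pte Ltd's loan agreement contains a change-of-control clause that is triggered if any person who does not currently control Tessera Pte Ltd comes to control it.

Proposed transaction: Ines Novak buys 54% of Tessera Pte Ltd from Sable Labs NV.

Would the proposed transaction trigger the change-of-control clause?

The purchase adds only to Ines's holdings (Sable's stake shrinks), so Ines is the only person who could newly come to control Tessera.
Ines holds 74% of Fennick, so Ines controls Fennick.
Neither Ines nor any entity Ines controls holds any voting interest in Tessera.
So before the transaction, Ines does not control Tessera.
After the purchase, Ines holds 54% of Tessera directly, and Sable's stake falls to 16%.
Ines holds 54% of Tessera, so Ines controls Tessera.
Ines did not control Tessera before and does after, so the clause is triggered.

Yes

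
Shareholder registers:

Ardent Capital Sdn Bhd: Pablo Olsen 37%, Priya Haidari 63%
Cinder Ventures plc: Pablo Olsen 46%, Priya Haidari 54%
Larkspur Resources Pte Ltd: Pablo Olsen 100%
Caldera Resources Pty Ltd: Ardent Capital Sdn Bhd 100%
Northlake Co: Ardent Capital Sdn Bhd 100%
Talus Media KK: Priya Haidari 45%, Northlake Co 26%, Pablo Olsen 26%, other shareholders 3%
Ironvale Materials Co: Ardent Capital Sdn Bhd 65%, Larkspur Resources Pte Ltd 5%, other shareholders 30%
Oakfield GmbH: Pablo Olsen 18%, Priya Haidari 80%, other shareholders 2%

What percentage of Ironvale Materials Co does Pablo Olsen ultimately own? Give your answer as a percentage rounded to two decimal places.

29.05%

Pablo reaches Ironvale along 2 paths.
Via Ardent: 37% × 65% = 24.05%.
Via Larkspur: 100% × 5% = 5%.
Total: 24.05% + 5% = 29.05%.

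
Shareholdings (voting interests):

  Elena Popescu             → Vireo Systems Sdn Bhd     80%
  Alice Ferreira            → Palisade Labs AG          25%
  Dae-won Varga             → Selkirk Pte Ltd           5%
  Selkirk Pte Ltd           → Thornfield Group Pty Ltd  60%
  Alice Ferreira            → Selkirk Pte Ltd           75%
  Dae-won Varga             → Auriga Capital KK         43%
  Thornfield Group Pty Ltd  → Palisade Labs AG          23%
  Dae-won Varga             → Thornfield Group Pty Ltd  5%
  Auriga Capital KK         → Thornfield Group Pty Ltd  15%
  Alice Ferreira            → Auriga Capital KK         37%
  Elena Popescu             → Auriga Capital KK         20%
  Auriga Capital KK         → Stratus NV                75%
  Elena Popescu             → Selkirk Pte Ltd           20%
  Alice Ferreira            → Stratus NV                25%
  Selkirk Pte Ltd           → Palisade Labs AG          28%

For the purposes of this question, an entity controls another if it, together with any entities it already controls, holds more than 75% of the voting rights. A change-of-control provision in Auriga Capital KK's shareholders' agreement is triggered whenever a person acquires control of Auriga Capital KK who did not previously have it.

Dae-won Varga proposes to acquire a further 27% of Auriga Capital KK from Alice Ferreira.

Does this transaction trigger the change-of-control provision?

The purchase adds only to Dae-won's holdings (Alice's stake shrinks), so Dae-won is the only person who could newly come to control Auriga.
Dae-won's largest direct stake is 43% in Auriga, which does not meet the threshold, so Dae-won controls no company.
In Auriga, Dae-won's side holds only 43%, not > 75%.
So before the transaction, Dae-won does not control Auriga.
After the purchase, Dae-won's direct stake in Auriga rises to 43% + 27% = 70%, and Alice's stake falls to 10%.
After the transaction, Dae-won's side holds 70% of Auriga, not > 75%, so Dae-won still does not control Auriga.
No new person acquires control, so the clause is not triggered.

No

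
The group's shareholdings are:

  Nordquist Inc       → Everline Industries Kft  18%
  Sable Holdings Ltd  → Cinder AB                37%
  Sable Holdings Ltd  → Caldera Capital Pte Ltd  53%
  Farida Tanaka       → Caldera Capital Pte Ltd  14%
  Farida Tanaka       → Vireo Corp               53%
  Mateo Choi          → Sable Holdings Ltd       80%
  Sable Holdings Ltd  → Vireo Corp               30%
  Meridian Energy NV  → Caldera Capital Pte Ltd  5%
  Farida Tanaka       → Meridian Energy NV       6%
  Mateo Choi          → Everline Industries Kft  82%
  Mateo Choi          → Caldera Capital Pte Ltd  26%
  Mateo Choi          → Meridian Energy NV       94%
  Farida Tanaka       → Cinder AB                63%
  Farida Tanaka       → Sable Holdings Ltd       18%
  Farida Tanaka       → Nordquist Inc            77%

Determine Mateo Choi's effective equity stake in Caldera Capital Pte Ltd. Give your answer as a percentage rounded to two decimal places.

Mateo reaches Caldera along 3 paths.
Via Sable: 80% × 53% = 42.4%.
Via Meridian: 94% × 5% = 4.7%.
Direct stake: 26% = 26%.
Total: 42.4% + 4.7% + 26% = 73.1%.
Rounded: 73.10%.

73.10%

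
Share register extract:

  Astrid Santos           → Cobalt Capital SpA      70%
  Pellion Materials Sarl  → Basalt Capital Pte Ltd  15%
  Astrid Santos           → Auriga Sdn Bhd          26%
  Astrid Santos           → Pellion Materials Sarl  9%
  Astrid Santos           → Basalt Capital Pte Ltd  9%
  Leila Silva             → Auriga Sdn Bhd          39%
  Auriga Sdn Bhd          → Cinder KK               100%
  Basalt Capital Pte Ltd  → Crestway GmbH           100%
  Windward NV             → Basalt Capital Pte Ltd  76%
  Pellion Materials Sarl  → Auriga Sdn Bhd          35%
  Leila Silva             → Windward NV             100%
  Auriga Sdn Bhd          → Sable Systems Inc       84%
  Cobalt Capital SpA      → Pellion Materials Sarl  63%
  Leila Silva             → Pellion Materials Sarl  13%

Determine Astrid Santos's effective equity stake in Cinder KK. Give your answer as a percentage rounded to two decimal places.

44.59%

Astrid reaches Cinder along 3 paths.
Via Pellion → Auriga: 9% × 35% × 100% = 3.15%.
Via Cobalt → Pellion → Auriga: 70% × 63% × 35% × 100% = 15.435%.
Via Auriga: 26% × 100% = 26%.
Total: 3.15% + 15.435% + 26% = 44.585%.
Rounded: 44.59%.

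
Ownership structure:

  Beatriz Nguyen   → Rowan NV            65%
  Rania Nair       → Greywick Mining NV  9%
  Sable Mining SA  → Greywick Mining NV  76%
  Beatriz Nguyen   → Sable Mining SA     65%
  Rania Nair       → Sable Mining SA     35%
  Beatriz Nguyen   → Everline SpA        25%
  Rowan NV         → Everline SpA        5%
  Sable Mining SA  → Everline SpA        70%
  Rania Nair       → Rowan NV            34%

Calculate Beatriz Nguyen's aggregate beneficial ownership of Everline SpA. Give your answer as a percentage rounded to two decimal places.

73.75%

Beatriz reaches Everline along 3 paths.
Via Sable: 65% × 70% = 45.5%.
Direct stake: 25% = 25%.
Via Rowan: 65% × 5% = 3.25%.
Total: 45.5% + 25% + 3.25% = 73.75%.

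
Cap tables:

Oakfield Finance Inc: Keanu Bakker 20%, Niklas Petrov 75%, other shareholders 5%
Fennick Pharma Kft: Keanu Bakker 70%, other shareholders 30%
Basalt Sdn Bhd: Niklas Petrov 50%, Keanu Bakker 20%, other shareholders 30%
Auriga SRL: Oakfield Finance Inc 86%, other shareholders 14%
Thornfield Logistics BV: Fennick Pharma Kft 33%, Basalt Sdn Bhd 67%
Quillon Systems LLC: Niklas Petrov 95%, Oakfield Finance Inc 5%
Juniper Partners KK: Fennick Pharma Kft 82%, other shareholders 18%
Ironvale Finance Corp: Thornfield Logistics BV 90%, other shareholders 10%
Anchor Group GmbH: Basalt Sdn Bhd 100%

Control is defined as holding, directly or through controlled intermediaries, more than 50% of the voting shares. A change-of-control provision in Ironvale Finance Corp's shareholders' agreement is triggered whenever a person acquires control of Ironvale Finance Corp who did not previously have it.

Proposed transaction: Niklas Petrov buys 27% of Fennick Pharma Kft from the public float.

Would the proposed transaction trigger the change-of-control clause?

The purchase changes only Niklas's holdings, so Niklas is the only person who could newly come to control Ironvale.
Niklas holds 75% of Oakfield, so Niklas controls Oakfield.
Oakfield holds 86% of Auriga, so Niklas controls Auriga.
Niklas and Oakfield together hold 95% + 5% = 100% of Quillon, so Niklas controls Quillon.
Neither Niklas nor any entity Niklas controls holds any voting interest in Ironvale.
So before the transaction, Niklas does not control Ironvale.
After the purchase, Niklas holds 27% of Fennick directly.
Niklas's side now holds 27% of Fennick, not > 50%, so Niklas still does not control Fennick.
After the transaction, neither Niklas nor any entity Niklas controls holds a voting interest in Ironvale, so Niklas still does not control it.
No new person acquires control, so the clause is not triggered.

No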